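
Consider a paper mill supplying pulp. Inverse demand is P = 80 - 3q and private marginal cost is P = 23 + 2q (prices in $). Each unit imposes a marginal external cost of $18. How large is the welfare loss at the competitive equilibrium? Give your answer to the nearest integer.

DWL = $32

Market equilibrium (private): 23 + 2q = 80 - 3q → q_m = 11.4000.
Social marginal cost = private MC + MEC = 41 + 2q.
Set SMC = demand: 41 + 2q = 80 - 3q → q* = 7.8000.
The welfare-loss triangle has base |q_m − q*| and height MEC(q_m) (the vertical gap between SMC and demand is zero at q* and MEC at q_m).
DWL = ½ × 3.6000 × 18.0000 = 32.4000.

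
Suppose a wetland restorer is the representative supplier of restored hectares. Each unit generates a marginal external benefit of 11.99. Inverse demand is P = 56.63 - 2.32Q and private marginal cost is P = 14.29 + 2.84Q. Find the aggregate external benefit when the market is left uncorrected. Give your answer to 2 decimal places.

Market equilibrium (private): 14.29 + 2.84Q = 56.63 - 2.32Q → Q_m = 8.2054.
Total external benefit = MEB × Q_m = 11.99 × 8.2054 = 98.3827.

98.38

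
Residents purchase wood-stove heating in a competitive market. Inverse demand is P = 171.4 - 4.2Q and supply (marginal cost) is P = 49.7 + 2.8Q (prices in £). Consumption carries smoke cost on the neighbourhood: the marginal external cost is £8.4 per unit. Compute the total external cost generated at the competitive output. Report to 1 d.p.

Market equilibrium (private): 49.7 + 2.8Q = 171.4 - 4.2Q → Q_m = 17.3857.
Total external cost = MEC × Q_m = 8.4 × 17.3857 = 146.0399.

£146.0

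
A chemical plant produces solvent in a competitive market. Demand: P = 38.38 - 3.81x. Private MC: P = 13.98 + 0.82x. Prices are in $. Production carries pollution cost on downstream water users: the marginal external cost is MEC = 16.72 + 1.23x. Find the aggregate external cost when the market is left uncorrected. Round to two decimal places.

$105.19

Market equilibrium (private): 13.98 + 0.82x = 38.38 - 3.81x → x_m = 5.2700.
Total external cost = ∫₀^{x_m} (16.72 + 1.23x) dx = 16.72×5.2700 + ½×1.23×5.2700² = 105.1947.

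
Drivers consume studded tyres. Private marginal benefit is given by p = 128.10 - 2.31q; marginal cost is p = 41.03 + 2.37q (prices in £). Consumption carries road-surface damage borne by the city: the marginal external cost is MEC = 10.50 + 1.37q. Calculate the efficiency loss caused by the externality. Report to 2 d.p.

Market equilibrium (private): 41.03 + 2.37q = 128.10 - 2.31q → q_m = 18.6047.
Social marginal benefit = demand − MEC = 117.60 - 3.68q.
Set SMB = MC: 117.60 - 3.68q = 41.03 + 2.37q → q* = 12.6562.
Height of the DWL triangle at q_m is MC(q_m) − SMB(q_m) = MEC(q_m) = 35.9884.
DWL = ½ × 5.9485 × 35.9884 = 107.0385.

DWL = £107.04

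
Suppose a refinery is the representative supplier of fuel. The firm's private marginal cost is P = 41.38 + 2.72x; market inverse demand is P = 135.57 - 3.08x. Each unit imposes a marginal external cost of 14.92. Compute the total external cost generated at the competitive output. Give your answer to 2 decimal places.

Market equilibrium (private): 41.38 + 2.72x = 135.57 - 3.08x → x_m = 16.2397.
Total external cost = MEC × x_m = 14.92 × 16.2397 = 242.2963.

242.30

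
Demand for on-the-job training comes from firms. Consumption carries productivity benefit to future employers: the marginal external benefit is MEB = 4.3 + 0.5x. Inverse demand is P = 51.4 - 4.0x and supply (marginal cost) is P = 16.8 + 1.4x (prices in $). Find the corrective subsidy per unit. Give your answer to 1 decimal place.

Social marginal benefit = demand + MEB = 55.7 - 3.5x.
Set SMB = MC: 55.7 - 3.5x = 16.8 + 1.4x → x* = 7.9388.
The Pigouvian subsidy equals MEB at x*: 4.3 + 0.5×7.9388 = 8.2694.

subsidy = $8.3 per unit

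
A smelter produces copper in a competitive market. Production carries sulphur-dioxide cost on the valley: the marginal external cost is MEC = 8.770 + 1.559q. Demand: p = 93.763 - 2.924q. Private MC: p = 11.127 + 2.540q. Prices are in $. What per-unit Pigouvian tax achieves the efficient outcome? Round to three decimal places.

Social marginal cost = private MC + MEC = 19.897 + 4.099q.
Set SMC = demand: 19.897 + 4.099q = 93.763 - 2.924q → q* = 10.5177.
The Pigouvian tax equals MEC at q*: 8.770 + 1.559×10.5177 = 25.1671.

tax = $25.167 per unit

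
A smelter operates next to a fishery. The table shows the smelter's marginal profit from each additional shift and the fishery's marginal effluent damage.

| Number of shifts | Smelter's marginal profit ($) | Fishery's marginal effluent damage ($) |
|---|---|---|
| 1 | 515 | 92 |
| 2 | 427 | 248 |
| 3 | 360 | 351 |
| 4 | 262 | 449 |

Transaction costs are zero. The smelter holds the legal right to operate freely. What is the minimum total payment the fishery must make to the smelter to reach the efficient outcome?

$262

Left alone the smelter would choose level 4 (marginal profit stays positive).
Efficient level: k* = 3 (marginal profit ≥ marginal effluent damage through 3).
The fishery must at least cover the smelter's forgone profit from cutting 4→3: 262 = 262.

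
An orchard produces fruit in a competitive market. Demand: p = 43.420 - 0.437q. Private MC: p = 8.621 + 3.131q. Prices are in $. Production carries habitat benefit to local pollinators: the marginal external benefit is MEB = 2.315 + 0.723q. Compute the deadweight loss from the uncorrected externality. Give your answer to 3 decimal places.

DWL = $15.418

Market equilibrium (private): 8.621 + 3.131q = 43.420 - 0.437q → q_m = 9.7531.
Social marginal cost = private MC − MEB = 6.306 + 2.408q.
Set SMC = demand: 6.306 + 2.408q = 43.420 - 0.437q → q* = 13.0453.
The welfare-loss triangle has base |q_m − q*| and height MEB(q_m) (the vertical gap between SMC and demand is zero at q* and MEB at q_m).
DWL = ½ × 3.2922 × 9.3665 = 15.4182.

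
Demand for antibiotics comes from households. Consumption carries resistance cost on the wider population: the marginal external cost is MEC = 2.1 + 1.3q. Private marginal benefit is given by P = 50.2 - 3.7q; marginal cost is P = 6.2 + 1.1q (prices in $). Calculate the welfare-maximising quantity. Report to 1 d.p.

Social marginal benefit = demand − MEC = 48.1 - 5.0q.
Set SMB = MC: 48.1 - 5.0q = 6.2 + 1.1q → q* = 6.8689.

q* = 6.9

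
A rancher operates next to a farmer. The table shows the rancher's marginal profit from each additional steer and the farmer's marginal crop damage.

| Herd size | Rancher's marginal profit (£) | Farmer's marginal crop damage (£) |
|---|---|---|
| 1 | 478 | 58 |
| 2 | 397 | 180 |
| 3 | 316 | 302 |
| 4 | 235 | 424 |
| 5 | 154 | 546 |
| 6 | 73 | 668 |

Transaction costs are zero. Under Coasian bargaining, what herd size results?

Bargaining reaches the level where marginal profit last exceeds marginal crop damage.
That holds through level 3 (316 ≥ 302) but not at 4 (235 < 424).

3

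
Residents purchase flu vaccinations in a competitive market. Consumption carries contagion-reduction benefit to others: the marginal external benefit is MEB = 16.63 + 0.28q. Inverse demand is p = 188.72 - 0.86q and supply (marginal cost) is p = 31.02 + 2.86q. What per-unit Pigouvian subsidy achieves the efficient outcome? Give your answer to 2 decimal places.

subsidy = 30.82 per unit

Social marginal benefit = demand + MEB = 205.35 - 0.58q.
Set SMB = MC: 205.35 - 0.58q = 31.02 + 2.86q → q* = 50.6773.
The Pigouvian subsidy equals MEB at q*: 16.63 + 0.28×50.6773 = 30.8196.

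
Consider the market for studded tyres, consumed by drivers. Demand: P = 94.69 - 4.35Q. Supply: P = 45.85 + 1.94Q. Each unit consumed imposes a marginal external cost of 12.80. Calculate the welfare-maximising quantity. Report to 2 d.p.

Q* = 5.73

Social marginal benefit = demand − MEC = 81.89 - 4.35Q.
Set SMB = MC: 81.89 - 4.35Q = 45.85 + 1.94Q → Q* = 5.7297.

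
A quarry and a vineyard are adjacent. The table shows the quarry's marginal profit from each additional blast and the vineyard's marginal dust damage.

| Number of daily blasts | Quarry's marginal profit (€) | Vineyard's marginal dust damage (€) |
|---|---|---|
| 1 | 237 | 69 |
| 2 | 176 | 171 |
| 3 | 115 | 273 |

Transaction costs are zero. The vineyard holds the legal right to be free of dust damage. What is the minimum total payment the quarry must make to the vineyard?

Efficient level: marginal profit ≥ marginal dust damage through level 2, so k* = 2.
With the vineyard holding the right, the quarry must at least compensate total damage at k*: 69 + 171 = 240.

€240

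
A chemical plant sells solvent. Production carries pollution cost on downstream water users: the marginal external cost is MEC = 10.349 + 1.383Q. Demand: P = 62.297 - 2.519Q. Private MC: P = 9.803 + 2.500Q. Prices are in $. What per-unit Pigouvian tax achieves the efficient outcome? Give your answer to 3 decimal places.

Social marginal cost = private MC + MEC = 20.152 + 3.883Q.
Set SMC = demand: 20.152 + 3.883Q = 62.297 - 2.519Q → Q* = 6.5831.
The Pigouvian tax equals MEC at Q*: 10.349 + 1.383×6.5831 = 19.4534.

tax = $19.453 per unit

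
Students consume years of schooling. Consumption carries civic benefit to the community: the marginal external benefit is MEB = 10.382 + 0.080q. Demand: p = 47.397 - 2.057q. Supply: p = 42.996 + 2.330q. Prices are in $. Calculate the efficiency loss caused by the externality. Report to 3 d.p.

Market equilibrium (private): 42.996 + 2.330q = 47.397 - 2.057q → q_m = 1.0032.
Social marginal benefit = demand + MEB = 57.779 - 1.977q.
Set SMB = MC: 57.779 - 1.977q = 42.996 + 2.330q → q* = 3.4323.
Height of the DWL triangle at q_m is SMB(q_m) − MC(q_m) = MEB(q_m) = 10.4623.
DWL = ½ × 2.4291 × 10.4623 = 12.7070.

DWL = $12.707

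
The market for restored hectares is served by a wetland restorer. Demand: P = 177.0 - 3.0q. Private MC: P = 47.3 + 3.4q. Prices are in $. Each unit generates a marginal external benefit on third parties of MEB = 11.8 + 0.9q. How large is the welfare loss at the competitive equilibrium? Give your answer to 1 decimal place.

DWL = $82.0

Market equilibrium (private): 47.3 + 3.4q = 177.0 - 3.0q → q_m = 20.2656.
Social marginal cost = private MC − MEB = 35.5 + 2.5q.
Set SMC = demand: 35.5 + 2.5q = 177.0 - 3.0q → q* = 25.7273.
Between q* and q_m the wedge demand − SMC runs linearly from 0 to MEB(q_m), so the loss is a triangle.
DWL = ½ × 5.4617 × 30.0391 = 82.0323.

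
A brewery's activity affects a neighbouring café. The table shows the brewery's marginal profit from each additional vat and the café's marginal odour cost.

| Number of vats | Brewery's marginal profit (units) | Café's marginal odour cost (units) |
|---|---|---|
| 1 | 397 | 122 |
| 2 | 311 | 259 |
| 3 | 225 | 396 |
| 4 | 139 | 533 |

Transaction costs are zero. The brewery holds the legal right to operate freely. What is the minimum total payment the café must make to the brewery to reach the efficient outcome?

Left alone the brewery would choose level 4 (marginal profit stays positive).
Efficient level: k* = 2 (marginal profit ≥ marginal odour cost through 2).
The café must at least cover the brewery's forgone profit from cutting 4→2: 225 + 139 = 364.

364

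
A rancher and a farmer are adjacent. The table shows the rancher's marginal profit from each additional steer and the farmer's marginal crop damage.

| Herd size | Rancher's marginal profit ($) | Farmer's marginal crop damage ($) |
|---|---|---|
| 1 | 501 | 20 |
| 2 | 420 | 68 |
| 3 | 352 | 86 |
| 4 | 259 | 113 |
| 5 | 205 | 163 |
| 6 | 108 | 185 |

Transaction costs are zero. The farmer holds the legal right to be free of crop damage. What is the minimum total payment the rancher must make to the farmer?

$450

Efficient level: marginal profit ≥ marginal crop damage through level 5, so k* = 5.
With the farmer holding the right, the rancher must at least compensate total damage at k*: 20 + 68 + 86 + 113 + 163 = 450.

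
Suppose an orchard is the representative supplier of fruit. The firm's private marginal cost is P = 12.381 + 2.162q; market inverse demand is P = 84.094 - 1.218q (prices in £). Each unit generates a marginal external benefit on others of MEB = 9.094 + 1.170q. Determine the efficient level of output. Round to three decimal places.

q* = 36.564

Social marginal cost = private MC − MEB = 3.287 + 0.992q.
Set SMC = demand: 3.287 + 0.992q = 84.094 - 1.218q → q* = 36.5643.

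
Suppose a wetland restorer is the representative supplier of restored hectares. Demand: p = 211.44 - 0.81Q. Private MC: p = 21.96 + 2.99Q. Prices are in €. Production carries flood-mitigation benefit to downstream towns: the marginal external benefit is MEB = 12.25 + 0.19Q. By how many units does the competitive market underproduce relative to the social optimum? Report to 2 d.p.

Market equilibrium (private): 21.96 + 2.99Q = 211.44 - 0.81Q → Q_m = 49.8632.
Social marginal cost = private MC − MEB = 9.71 + 2.80Q.
Set SMC = demand: 9.71 + 2.80Q = 211.44 - 0.81Q → Q* = 55.8809.
Gap = |49.8632 − 55.8809| = 6.0177.

6.02 units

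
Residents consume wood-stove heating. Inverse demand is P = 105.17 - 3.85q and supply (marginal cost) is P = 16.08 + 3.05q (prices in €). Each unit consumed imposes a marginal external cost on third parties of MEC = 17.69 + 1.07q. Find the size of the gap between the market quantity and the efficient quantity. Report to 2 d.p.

3.95 units

Market equilibrium (private): 16.08 + 3.05q = 105.17 - 3.85q → q_m = 12.9116.
Social marginal benefit = demand − MEC = 87.48 - 4.92q.
Set SMB = MC: 87.48 - 4.92q = 16.08 + 3.05q → q* = 8.9586.
Gap = |12.9116 − 8.9586| = 3.9530.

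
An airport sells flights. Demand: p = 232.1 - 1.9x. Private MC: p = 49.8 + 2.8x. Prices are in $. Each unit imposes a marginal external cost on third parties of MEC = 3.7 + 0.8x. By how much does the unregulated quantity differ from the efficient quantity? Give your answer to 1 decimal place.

6.3 units

Market equilibrium (private): 49.8 + 2.8x = 232.1 - 1.9x → x_m = 38.7872.
Social marginal cost = private MC + MEC = 53.5 + 3.6x.
Set SMC = demand: 53.5 + 3.6x = 232.1 - 1.9x → x* = 32.4727.
Gap = |38.7872 − 32.4727| = 6.3145.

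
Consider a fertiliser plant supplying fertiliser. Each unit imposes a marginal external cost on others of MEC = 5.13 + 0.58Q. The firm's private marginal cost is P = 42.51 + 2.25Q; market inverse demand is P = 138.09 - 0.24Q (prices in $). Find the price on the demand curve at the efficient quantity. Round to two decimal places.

P = $131.02

Social marginal cost = private MC + MEC = 47.64 + 2.83Q.
Set SMC = demand: 47.64 + 2.83Q = 138.09 - 0.24Q → Q* = 29.4625.
Consumer price on the demand curve at Q*: 138.09 − 0.24×29.4625 = 131.0190.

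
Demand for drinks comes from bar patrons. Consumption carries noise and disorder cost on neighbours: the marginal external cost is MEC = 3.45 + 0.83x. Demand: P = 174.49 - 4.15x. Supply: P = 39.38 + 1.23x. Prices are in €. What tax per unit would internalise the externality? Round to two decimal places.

tax = €21.05 per unit

Social marginal benefit = demand − MEC = 171.04 - 4.98x.
Set SMB = MC: 171.04 - 4.98x = 39.38 + 1.23x → x* = 21.2013.
The Pigouvian tax equals MEC at x*: 3.45 + 0.83×21.2013 = 21.0471.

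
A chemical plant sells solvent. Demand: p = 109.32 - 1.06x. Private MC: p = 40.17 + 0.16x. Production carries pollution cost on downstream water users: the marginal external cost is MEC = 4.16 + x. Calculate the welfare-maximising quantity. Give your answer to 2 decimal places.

Social marginal cost = private MC + MEC = 44.33 + 1.16x.
Set SMC = demand: 44.33 + 1.16x = 109.32 - 1.06x → x* = 29.2748.

x* = 29.27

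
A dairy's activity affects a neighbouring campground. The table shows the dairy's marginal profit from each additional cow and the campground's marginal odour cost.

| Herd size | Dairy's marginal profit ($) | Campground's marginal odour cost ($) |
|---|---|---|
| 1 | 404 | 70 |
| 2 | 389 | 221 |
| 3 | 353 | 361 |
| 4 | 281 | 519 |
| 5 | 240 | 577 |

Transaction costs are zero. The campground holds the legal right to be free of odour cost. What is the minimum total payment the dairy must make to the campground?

Efficient level: marginal profit ≥ marginal odour cost through level 2, so k* = 2.
With the campground holding the right, the dairy must at least compensate total damage at k*: 70 + 221 = 291.

$291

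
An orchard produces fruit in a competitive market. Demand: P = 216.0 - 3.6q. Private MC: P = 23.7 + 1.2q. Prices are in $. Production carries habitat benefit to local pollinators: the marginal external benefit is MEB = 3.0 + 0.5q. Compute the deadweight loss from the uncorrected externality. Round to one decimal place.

DWL = $61.7

Market equilibrium (private): 23.7 + 1.2q = 216.0 - 3.6q → q_m = 40.0625.
Social marginal cost = private MC − MEB = 20.7 + 0.7q.
Set SMC = demand: 20.7 + 0.7q = 216.0 - 3.6q → q* = 45.4186.
Height of the DWL triangle at q_m is demand(q_m) − SMC(q_m) = MEB(q_m) = 23.0313.
DWL = ½ × 5.3561 × 23.0313 = 61.6790.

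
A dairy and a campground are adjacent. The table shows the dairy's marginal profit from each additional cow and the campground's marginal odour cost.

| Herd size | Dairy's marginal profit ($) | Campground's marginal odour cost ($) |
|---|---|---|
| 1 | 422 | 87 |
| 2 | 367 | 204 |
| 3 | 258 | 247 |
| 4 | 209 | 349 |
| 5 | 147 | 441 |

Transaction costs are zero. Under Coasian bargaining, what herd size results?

Bargaining reaches the level where marginal profit last exceeds marginal odour cost.
That holds through level 3 (258 ≥ 247) but not at 4 (209 < 349).

3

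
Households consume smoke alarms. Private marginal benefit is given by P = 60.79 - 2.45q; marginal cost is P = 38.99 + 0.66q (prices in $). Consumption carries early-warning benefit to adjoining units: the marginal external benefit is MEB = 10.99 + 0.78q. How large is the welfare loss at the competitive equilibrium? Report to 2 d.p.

DWL = $58.12

Market equilibrium (private): 38.99 + 0.66q = 60.79 - 2.45q → q_m = 7.0096.
Social marginal benefit = demand + MEB = 71.78 - 1.67q.
Set SMB = MC: 71.78 - 1.67q = 38.99 + 0.66q → q* = 14.0730.
Between q* and q_m the wedge SMB − MC runs linearly from 0 to MEB(q_m), so the loss is a triangle.
DWL = ½ × 7.0634 × 16.4575 = 58.1230.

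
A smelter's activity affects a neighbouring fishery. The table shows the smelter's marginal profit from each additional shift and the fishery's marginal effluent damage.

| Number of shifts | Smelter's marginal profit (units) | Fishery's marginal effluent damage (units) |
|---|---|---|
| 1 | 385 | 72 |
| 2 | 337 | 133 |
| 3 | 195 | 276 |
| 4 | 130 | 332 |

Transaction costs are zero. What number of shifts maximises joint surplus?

Bargaining reaches the level where marginal profit last exceeds marginal effluent damage.
That holds through level 2 (337 ≥ 133) but not at 3 (195 < 276).

2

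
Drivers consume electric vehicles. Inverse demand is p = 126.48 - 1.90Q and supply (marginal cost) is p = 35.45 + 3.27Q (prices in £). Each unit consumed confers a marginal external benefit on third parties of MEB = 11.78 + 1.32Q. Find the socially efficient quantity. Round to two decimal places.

Social marginal benefit = demand + MEB = 138.26 - 0.58Q.
Set SMB = MC: 138.26 - 0.58Q = 35.45 + 3.27Q → Q* = 26.7039.

Q* = 26.70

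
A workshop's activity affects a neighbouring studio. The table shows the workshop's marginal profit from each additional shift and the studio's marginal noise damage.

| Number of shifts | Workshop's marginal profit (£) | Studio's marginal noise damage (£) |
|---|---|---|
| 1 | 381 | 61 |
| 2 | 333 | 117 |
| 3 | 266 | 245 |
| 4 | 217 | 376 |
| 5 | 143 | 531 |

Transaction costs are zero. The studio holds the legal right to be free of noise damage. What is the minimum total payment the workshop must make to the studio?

£423

Efficient level: marginal profit ≥ marginal noise damage through level 3, so k* = 3.
With the studio holding the right, the workshop must at least compensate total damage at k*: 61 + 117 + 245 = 423.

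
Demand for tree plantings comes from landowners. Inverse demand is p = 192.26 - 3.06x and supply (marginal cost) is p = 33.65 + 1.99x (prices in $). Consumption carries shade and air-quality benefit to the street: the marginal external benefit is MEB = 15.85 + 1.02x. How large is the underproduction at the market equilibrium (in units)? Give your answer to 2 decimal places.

11.88 units

Market equilibrium (private): 33.65 + 1.99x = 192.26 - 3.06x → x_m = 31.4079.
Social marginal benefit = demand + MEB = 208.11 - 2.04x.
Set SMB = MC: 208.11 - 2.04x = 33.65 + 1.99x → x* = 43.2903.
Gap = |31.4079 − 43.2903| = 11.8824.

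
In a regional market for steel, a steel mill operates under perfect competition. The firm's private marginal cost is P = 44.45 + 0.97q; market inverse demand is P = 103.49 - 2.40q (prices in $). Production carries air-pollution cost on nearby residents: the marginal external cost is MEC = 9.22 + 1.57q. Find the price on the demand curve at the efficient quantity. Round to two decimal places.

Social marginal cost = private MC + MEC = 53.67 + 2.54q.
Set SMC = demand: 53.67 + 2.54q = 103.49 - 2.40q → q* = 10.0850.
Consumer price on the demand curve at q*: 103.49 − 2.40×10.0850 = 79.2860.

P = $79.29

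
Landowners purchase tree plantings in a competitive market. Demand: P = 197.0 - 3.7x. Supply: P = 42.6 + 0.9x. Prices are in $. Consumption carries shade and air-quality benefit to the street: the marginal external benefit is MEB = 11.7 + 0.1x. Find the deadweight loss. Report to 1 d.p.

DWL = $25.2

Market equilibrium (private): 42.6 + 0.9x = 197.0 - 3.7x → x_m = 33.5652.
Social marginal benefit = demand + MEB = 208.7 - 3.6x.
Set SMB = MC: 208.7 - 3.6x = 42.6 + 0.9x → x* = 36.9111.
The welfare-loss triangle has base |x_m − x*| and height MEB(x_m) (the vertical gap between SMB and MC is zero at x* and MEB at x_m).
DWL = ½ × 3.3459 × 15.0565 = 25.1888.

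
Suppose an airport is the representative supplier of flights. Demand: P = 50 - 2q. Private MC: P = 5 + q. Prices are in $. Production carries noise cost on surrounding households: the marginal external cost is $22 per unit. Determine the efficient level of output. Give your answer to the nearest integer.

Social marginal cost = private MC + MEC = 27 + q.
Set SMC = demand: 27 + q = 50 - 2q → q* = 7.6667.

q* = 8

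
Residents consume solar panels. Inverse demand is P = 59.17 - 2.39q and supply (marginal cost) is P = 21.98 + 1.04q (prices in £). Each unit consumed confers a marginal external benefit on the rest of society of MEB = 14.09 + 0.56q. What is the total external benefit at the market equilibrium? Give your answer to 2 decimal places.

£185.69

Market equilibrium (private): 21.98 + 1.04q = 59.17 - 2.39q → q_m = 10.8426.
Total external benefit = ∫₀^{q_m} (14.09 + 0.56q) dq = 14.09×10.8426 + ½×0.56×10.8426² = 185.6896.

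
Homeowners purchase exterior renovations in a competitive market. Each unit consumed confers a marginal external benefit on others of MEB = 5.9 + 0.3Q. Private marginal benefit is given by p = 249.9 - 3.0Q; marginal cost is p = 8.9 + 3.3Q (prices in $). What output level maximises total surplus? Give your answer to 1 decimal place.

Q* = 41.2

Social marginal benefit = demand + MEB = 255.8 - 2.7Q.
Set SMB = MC: 255.8 - 2.7Q = 8.9 + 3.3Q → Q* = 41.1500.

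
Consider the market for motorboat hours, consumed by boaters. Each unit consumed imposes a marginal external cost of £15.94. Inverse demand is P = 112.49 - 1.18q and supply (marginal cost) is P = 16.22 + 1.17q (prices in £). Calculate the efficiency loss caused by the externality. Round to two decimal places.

DWL = £54.06

Market equilibrium (private): 16.22 + 1.17q = 112.49 - 1.18q → q_m = 40.9660.
Social marginal benefit = demand − MEC = 96.55 - 1.18q.
Set SMB = MC: 96.55 - 1.18q = 16.22 + 1.17q → q* = 34.1830.
The loss is the area between SMB and MC from q* to q_m; with linear curves that's a triangle of height MEC(q_m).
DWL = ½ × 6.7830 × 15.9400 = 54.0605.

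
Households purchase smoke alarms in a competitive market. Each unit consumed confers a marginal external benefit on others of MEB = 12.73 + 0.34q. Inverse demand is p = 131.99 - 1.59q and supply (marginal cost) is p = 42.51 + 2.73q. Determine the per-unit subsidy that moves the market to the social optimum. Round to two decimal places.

subsidy = 21.46 per unit

Social marginal benefit = demand + MEB = 144.72 - 1.25q.
Set SMB = MC: 144.72 - 1.25q = 42.51 + 2.73q → q* = 25.6809.
The Pigouvian subsidy equals MEB at q*: 12.73 + 0.34×25.6809 = 21.4615.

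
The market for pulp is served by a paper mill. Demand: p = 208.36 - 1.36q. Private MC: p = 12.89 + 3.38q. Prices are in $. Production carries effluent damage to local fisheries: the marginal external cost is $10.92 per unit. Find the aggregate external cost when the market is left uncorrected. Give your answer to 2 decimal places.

$450.32

Market equilibrium (private): 12.89 + 3.38q = 208.36 - 1.36q → q_m = 41.2384.
Total external cost = MEC × q_m = 10.92 × 41.2384 = 450.3233.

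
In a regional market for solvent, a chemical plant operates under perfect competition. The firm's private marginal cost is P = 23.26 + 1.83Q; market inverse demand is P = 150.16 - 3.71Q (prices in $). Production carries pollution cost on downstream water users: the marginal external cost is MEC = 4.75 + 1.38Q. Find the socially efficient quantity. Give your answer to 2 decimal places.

Social marginal cost = private MC + MEC = 28.01 + 3.21Q.
Set SMC = demand: 28.01 + 3.21Q = 150.16 - 3.71Q → Q* = 17.6517.

Q* = 17.65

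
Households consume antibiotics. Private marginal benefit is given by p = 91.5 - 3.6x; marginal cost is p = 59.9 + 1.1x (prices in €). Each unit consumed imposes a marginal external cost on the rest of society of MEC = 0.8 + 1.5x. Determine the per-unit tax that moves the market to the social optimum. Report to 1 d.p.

Social marginal benefit = demand − MEC = 90.7 - 5.1x.
Set SMB = MC: 90.7 - 5.1x = 59.9 + 1.1x → x* = 4.9677.
The Pigouvian tax equals MEC at x*: 0.8 + 1.5×4.9677 = 8.2516.

tax = €8.3 per unit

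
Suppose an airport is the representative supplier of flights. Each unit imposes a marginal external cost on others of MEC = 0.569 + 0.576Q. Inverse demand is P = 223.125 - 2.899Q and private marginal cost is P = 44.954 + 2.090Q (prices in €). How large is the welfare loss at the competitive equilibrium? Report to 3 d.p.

DWL = €40.151

Market equilibrium (private): 44.954 + 2.090Q = 223.125 - 2.899Q → Q_m = 35.7128.
Social marginal cost = private MC + MEC = 45.523 + 2.666Q.
Set SMC = demand: 45.523 + 2.666Q = 223.125 - 2.899Q → Q* = 31.9141.
The welfare-loss triangle has base |Q_m − Q*| and height MEC(Q_m) (the vertical gap between SMC and demand is zero at Q* and MEC at Q_m).
DWL = ½ × 3.7987 × 21.1396 = 40.1515.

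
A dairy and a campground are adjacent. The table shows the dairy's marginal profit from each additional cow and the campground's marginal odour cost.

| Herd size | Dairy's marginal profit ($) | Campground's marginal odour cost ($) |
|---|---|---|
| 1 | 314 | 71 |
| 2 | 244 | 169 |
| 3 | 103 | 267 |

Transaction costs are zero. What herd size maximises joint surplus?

2

Bargaining reaches the level where marginal profit last exceeds marginal odour cost.
That holds through level 2 (244 ≥ 169) but not at 3 (103 < 267).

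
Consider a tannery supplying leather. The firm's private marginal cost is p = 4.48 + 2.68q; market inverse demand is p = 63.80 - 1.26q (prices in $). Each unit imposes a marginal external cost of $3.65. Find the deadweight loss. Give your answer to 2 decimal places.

DWL = $1.69

Market equilibrium (private): 4.48 + 2.68q = 63.80 - 1.26q → q_m = 15.0558.
Social marginal cost = private MC + MEC = 8.13 + 2.68q.
Set SMC = demand: 8.13 + 2.68q = 63.80 - 1.26q → q* = 14.1294.
The welfare-loss triangle has base |q_m − q*| and height MEC(q_m) (the vertical gap between SMC and demand is zero at q* and MEC at q_m).
DWL = ½ × 0.9264 × 3.6500 = 1.6907.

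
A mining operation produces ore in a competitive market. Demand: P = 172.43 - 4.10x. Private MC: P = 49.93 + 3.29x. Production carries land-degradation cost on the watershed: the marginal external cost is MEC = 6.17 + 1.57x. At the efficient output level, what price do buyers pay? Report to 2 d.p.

Social marginal cost = private MC + MEC = 56.10 + 4.86x.
Set SMC = demand: 56.10 + 4.86x = 172.43 - 4.10x → x* = 12.9833.
Consumer price on the demand curve at x*: 172.43 − 4.10×12.9833 = 119.1985.

P = 119.20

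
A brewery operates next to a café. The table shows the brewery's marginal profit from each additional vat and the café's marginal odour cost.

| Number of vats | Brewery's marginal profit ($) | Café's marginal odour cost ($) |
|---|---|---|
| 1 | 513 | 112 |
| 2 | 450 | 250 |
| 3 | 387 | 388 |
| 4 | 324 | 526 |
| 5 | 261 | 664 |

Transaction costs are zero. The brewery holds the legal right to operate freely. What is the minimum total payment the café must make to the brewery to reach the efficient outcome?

$972

Left alone the brewery would choose level 5 (marginal profit stays positive).
Efficient level: k* = 2 (marginal profit ≥ marginal odour cost through 2).
The café must at least cover the brewery's forgone profit from cutting 5→2: 387 + 324 + 261 = 972.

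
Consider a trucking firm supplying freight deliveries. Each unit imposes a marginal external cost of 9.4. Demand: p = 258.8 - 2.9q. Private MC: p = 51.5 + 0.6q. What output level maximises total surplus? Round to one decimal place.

q* = 56.5

Social marginal cost = private MC + MEC = 60.9 + 0.6q.
Set SMC = demand: 60.9 + 0.6q = 258.8 - 2.9q → q* = 56.5429.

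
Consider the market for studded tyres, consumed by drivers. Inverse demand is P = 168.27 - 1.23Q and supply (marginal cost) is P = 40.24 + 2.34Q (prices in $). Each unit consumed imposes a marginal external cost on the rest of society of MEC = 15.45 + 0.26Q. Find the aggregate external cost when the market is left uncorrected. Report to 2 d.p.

Market equilibrium (private): 40.24 + 2.34Q = 168.27 - 1.23Q → Q_m = 35.8627.
Total external cost = ∫₀^{Q_m} (15.45 + 0.26Q) dQ = 15.45×35.8627 + ½×0.26×35.8627² = 721.2760.

$721.28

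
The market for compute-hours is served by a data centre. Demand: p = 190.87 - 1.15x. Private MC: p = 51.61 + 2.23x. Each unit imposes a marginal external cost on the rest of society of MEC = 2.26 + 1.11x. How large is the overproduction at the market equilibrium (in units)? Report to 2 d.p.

Market equilibrium (private): 51.61 + 2.23x = 190.87 - 1.15x → x_m = 41.2012.
Social marginal cost = private MC + MEC = 53.87 + 3.34x.
Set SMC = demand: 53.87 + 3.34x = 190.87 - 1.15x → x* = 30.5122.
Gap = |41.2012 − 30.5122| = 10.6890.

10.69 units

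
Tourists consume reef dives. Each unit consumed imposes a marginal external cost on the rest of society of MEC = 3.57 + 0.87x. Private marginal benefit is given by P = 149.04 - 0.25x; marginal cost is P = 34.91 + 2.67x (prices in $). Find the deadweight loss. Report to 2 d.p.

DWL = $186.26

Market equilibrium (private): 34.91 + 2.67x = 149.04 - 0.25x → x_m = 39.0856.
Social marginal benefit = demand − MEC = 145.47 - 1.12x.
Set SMB = MC: 145.47 - 1.12x = 34.91 + 2.67x → x* = 29.1715.
Between x* and x_m the wedge MC − SMB runs linearly from 0 to MEC(x_m), so the loss is a triangle.
DWL = ½ × 9.9141 × 37.5745 = 186.2587.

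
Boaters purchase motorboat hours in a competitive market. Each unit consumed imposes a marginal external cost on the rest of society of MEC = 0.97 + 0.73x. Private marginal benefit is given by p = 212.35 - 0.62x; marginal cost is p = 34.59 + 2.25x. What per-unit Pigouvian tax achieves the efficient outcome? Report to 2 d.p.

Social marginal benefit = demand − MEC = 211.38 - 1.35x.
Set SMB = MC: 211.38 - 1.35x = 34.59 + 2.25x → x* = 49.1083.
The Pigouvian tax equals MEC at x*: 0.97 + 0.73×49.1083 = 36.8191.

tax = 36.82 per unit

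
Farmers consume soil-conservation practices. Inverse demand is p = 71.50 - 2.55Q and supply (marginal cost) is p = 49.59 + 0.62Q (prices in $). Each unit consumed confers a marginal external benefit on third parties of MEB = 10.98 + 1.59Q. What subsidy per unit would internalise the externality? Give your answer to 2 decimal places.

Social marginal benefit = demand + MEB = 82.48 - 0.96Q.
Set SMB = MC: 82.48 - 0.96Q = 49.59 + 0.62Q → Q* = 20.8165.
The Pigouvian subsidy equals MEB at Q*: 10.98 + 1.59×20.8165 = 44.0782.

subsidy = $44.08 per unit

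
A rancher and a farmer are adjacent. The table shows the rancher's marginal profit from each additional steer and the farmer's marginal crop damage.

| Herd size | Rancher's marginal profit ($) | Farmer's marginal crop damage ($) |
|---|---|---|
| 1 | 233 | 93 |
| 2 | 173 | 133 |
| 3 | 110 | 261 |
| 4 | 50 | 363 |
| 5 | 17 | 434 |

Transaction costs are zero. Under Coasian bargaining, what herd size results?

2

Bargaining reaches the level where marginal profit last exceeds marginal crop damage.
That holds through level 2 (173 ≥ 133) but not at 3 (110 < 261).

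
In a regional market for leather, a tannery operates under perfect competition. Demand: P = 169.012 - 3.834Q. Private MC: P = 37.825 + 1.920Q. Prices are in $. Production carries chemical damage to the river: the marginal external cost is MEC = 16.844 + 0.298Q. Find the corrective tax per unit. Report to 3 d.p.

Social marginal cost = private MC + MEC = 54.669 + 2.218Q.
Set SMC = demand: 54.669 + 2.218Q = 169.012 - 3.834Q → Q* = 18.8934.
The Pigouvian tax equals MEC at Q*: 16.844 + 0.298×18.8934 = 22.4742.

tax = $22.474 per unit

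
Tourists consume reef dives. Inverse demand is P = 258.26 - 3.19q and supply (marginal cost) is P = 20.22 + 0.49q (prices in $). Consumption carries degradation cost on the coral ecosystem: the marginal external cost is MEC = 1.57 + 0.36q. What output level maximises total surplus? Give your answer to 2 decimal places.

Social marginal benefit = demand − MEC = 256.69 - 3.55q.
Set SMB = MC: 256.69 - 3.55q = 20.22 + 0.49q → q* = 58.5322.

q* = 58.53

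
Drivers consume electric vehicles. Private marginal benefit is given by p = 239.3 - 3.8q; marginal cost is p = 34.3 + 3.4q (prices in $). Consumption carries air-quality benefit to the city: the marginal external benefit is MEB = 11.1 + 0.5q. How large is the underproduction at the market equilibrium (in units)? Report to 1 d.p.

3.8 units

Market equilibrium (private): 34.3 + 3.4q = 239.3 - 3.8q → q_m = 28.4722.
Social marginal benefit = demand + MEB = 250.4 - 3.3q.
Set SMB = MC: 250.4 - 3.3q = 34.3 + 3.4q → q* = 32.2537.
Gap = |28.4722 − 32.2537| = 3.7815.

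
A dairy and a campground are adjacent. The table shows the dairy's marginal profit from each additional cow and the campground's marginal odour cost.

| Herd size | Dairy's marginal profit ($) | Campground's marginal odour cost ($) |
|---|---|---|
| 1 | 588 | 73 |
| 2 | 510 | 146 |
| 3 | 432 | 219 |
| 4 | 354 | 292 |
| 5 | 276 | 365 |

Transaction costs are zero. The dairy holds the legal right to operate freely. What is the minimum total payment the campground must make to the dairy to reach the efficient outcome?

$276

Left alone the dairy would choose level 5 (marginal profit stays positive).
Efficient level: k* = 4 (marginal profit ≥ marginal odour cost through 4).
The campground must at least cover the dairy's forgone profit from cutting 5→4: 276 = 276.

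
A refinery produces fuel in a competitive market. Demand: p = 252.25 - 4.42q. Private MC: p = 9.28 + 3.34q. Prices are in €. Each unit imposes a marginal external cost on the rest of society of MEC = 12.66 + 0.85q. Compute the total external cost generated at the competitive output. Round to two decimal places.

Market equilibrium (private): 9.28 + 3.34q = 252.25 - 4.42q → q_m = 31.3106.
Total external cost = ∫₀^{q_m} (12.66 + 0.85q) dq = 12.66×31.3106 + ½×0.85×31.3106² = 813.0425.

€813.04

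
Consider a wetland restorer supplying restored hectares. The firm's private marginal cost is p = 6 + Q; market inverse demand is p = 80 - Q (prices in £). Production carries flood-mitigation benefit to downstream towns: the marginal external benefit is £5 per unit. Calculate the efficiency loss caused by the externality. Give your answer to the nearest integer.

DWL = £6

Market equilibrium (private): 6 + Q = 80 - Q → Q_m = 37.0000.
Social marginal cost = private MC − MEB = 1 + Q.
Set SMC = demand: 1 + Q = 80 - Q → Q* = 39.5000.
Between Q* and Q_m the wedge demand − SMC runs linearly from 0 to MEB(Q_m), so the loss is a triangle.
DWL = ½ × 2.5000 × 5.0000 = 6.2500.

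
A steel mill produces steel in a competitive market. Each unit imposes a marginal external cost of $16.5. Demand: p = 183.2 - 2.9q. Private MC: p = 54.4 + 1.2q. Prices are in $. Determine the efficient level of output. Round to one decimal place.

q* = 27.4

Social marginal cost = private MC + MEC = 70.9 + 1.2q.
Set SMC = demand: 70.9 + 1.2q = 183.2 - 2.9q → q* = 27.3902.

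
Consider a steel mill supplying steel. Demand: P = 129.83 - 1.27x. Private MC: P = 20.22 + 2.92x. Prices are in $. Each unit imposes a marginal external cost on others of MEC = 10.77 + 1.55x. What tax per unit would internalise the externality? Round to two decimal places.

Social marginal cost = private MC + MEC = 30.99 + 4.47x.
Set SMC = demand: 30.99 + 4.47x = 129.83 - 1.27x → x* = 17.2195.
The Pigouvian tax equals MEC at x*: 10.77 + 1.55×17.2195 = 37.4602.

tax = $37.46 per unit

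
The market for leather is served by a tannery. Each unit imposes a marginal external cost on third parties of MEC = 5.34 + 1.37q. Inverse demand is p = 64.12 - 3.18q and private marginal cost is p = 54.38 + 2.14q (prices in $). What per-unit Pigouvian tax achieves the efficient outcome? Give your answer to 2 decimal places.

tax = $6.24 per unit

Social marginal cost = private MC + MEC = 59.72 + 3.51q.
Set SMC = demand: 59.72 + 3.51q = 64.12 - 3.18q → q* = 0.6577.
The Pigouvian tax equals MEC at q*: 5.34 + 1.37×0.6577 = 6.2410.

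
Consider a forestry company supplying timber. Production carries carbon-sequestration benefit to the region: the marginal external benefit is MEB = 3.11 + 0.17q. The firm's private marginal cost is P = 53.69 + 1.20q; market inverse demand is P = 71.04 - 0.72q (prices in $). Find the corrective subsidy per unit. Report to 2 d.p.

subsidy = $5.10 per unit

Social marginal cost = private MC − MEB = 50.58 + 1.03q.
Set SMC = demand: 50.58 + 1.03q = 71.04 - 0.72q → q* = 11.6914.
The Pigouvian subsidy equals MEB at q*: 3.11 + 0.17×11.6914 = 5.0975.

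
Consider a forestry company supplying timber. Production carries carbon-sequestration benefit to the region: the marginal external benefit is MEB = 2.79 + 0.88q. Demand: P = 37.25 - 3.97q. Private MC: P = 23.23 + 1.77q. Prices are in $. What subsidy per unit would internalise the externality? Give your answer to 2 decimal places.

Social marginal cost = private MC − MEB = 20.44 + 0.89q.
Set SMC = demand: 20.44 + 0.89q = 37.25 - 3.97q → q* = 3.4588.
The Pigouvian subsidy equals MEB at q*: 2.79 + 0.88×3.4588 = 5.8337.

subsidy = $5.83 per unit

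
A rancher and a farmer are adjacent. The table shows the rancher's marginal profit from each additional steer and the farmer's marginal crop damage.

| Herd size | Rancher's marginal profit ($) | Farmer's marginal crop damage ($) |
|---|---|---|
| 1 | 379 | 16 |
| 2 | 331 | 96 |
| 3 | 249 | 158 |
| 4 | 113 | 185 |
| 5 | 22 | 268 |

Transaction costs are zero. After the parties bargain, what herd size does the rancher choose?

Bargaining reaches the level where marginal profit last exceeds marginal crop damage.
That holds through level 3 (249 ≥ 158) but not at 4 (113 < 185).

3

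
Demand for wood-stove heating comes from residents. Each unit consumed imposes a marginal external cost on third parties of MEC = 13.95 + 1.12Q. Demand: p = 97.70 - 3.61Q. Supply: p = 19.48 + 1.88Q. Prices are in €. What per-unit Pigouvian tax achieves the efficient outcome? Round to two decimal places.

tax = €24.84 per unit

Social marginal benefit = demand − MEC = 83.75 - 4.73Q.
Set SMB = MC: 83.75 - 4.73Q = 19.48 + 1.88Q → Q* = 9.7231.
The Pigouvian tax equals MEC at Q*: 13.95 + 1.12×9.7231 = 24.8399.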